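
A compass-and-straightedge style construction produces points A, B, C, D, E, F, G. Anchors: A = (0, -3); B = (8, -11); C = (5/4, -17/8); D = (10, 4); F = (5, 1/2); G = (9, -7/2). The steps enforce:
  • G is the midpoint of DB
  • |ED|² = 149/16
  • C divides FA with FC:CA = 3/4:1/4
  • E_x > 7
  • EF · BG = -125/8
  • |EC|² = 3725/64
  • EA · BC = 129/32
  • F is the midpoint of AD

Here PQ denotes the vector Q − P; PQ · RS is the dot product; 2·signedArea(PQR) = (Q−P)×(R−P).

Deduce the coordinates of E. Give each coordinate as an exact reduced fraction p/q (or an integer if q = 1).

1. E_x = 15/2  [EA · BC = 129/32 ∩ EF · BG = -125/8]
2. E_y = 9/4  [EA · BC = 129/32 ∩ EF · BG = -125/8]
   → E = (15/2, 9/4)

E = (15/2, 9/4)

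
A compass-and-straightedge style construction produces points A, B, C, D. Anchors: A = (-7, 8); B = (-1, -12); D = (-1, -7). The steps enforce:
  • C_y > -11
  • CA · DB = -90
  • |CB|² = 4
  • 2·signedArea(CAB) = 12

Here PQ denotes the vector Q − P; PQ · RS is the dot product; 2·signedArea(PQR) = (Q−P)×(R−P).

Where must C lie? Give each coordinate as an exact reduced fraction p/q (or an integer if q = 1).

1. C_x = -1  [2·signedArea(CAB) = 12 ∩ CA · DB = -90]
2. C_y = -10  [2·signedArea(CAB) = 12 ∩ CA · DB = -90]
   → C = (-1, -10)

C = (-1, -10)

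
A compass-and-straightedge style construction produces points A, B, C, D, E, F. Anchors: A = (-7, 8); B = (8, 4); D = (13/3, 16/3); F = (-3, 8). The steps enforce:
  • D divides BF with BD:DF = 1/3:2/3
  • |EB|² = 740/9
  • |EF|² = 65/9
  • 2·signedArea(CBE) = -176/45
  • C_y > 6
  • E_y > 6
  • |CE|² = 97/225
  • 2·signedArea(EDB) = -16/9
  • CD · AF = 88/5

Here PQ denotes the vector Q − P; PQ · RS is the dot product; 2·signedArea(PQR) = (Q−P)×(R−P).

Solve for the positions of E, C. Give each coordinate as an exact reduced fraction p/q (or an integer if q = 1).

1. E_x = -2/3  [line 4/3·x + 11/3·y + -212/9 = 0 ∩ |EB|² = 740/9]
2. E_y = 20/3  [line 4/3·x + 11/3·y + -212/9 = 0 ∩ |EB|² = 740/9]
   → E = (-2/3, 20/3)
3. C_x = -1/15  [2·signedArea(CBE) = -176/45 ∩ CD · AF = 88/5]
4. C_y = 104/15  [2·signedArea(CBE) = -176/45 ∩ CD · AF = 88/5]
   → C = (-1/15, 104/15)

C = (-1/15, 104/15)
E = (-2/3, 20/3)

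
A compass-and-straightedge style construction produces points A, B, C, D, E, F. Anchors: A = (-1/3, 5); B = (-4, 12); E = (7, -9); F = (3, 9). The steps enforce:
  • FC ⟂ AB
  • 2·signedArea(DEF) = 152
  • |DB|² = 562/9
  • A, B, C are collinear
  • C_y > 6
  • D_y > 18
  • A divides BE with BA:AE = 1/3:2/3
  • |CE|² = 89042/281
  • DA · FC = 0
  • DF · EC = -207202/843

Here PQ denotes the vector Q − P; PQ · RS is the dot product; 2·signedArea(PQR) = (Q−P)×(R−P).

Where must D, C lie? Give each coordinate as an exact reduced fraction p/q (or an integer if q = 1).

C = (-354/281, 1902/281)
D = (-23/3, 19)

1. D_x = -23/3  [line -18·x + -4·y + -62 = 0 ∩ |DB|² = 562/9]
2. D_y = 19  [line -18·x + -4·y + -62 = 0 ∩ |DB|² = 562/9]
   → D = (-23/3, 19)
3. C_x = -354/281  [DA · FC = 0 ∩ A, B, C are collinear]
4. C_y = 1902/281  [DA · FC = 0 ∩ A, B, C are collinear]
   → C = (-354/281, 1902/281)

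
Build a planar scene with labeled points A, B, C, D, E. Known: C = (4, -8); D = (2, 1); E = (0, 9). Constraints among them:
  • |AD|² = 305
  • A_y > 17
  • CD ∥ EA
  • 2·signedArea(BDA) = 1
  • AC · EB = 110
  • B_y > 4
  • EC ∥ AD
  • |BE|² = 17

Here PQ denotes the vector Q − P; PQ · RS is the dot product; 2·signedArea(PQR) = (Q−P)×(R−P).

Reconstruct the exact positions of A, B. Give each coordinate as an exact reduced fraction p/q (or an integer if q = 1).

A = (-2, 18)
B = (1, 5)

1. A_x = -2  [EC ∥ AD ∩ CD ∥ EA]
2. A_y = 18  [EC ∥ AD ∩ CD ∥ EA]
   → A = (-2, 18)
3. B_x = 1  [2·signedArea(BDA) = 1 ∩ AC · EB = 110]
4. B_y = 5  [2·signedArea(BDA) = 1 ∩ AC · EB = 110]
   → B = (1, 5)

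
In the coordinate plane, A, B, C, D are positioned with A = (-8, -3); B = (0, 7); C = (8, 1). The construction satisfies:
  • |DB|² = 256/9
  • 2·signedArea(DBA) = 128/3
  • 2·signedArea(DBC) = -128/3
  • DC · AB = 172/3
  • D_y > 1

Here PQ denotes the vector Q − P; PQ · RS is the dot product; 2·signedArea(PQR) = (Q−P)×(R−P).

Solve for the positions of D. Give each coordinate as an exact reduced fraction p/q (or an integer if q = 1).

1. D_x = 0  [2·signedArea(DBA) = 128/3 ∩ DC · AB = 172/3]
2. D_y = 5/3  [2·signedArea(DBA) = 128/3 ∩ DC · AB = 172/3]
   → D = (0, 5/3)

D = (0, 5/3)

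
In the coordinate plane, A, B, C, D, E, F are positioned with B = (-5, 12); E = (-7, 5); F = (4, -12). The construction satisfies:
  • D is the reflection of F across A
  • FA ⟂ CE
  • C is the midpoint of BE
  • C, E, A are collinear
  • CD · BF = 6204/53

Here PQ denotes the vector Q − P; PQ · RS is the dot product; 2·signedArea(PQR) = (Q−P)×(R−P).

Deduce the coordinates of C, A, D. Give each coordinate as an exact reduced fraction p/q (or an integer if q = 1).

1. C_x = -6  [C is the midpoint of BE]
2. C_y = 17/2  [C is the midpoint of BE]
   → C = (-6, 17/2)
3. A_x = -565/53  [C, E, A are collinear ∩ FA ⟂ CE]
4. A_y = -414/53  [C, E, A are collinear ∩ FA ⟂ CE]
   → A = (-565/53, -414/53)
5. D_x = -1342/53  [D is the reflection of F across A]
6. D_y = -192/53  [D is the reflection of F across A]
   → D = (-1342/53, -192/53)

A = (-565/53, -414/53)
C = (-6, 17/2)
D = (-1342/53, -192/53)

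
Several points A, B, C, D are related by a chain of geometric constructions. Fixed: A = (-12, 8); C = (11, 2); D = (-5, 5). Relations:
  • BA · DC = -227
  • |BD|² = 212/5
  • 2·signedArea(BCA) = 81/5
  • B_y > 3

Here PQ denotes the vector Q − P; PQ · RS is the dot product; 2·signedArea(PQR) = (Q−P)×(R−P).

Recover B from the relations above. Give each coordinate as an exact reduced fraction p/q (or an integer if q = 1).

B = (7/5, 19/5)

1. B_x = 7/5  [2·signedArea(BCA) = 81/5 ∩ BA · DC = -227]
2. B_y = 19/5  [2·signedArea(BCA) = 81/5 ∩ BA · DC = -227]
   → B = (7/5, 19/5)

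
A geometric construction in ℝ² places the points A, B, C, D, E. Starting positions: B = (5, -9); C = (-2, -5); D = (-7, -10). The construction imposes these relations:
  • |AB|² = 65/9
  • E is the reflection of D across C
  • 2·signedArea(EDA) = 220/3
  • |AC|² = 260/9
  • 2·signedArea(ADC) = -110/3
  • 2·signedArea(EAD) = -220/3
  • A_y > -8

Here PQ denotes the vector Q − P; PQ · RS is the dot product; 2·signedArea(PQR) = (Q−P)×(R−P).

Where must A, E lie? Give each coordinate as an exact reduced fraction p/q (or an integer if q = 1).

A = (8/3, -23/3)
E = (3, 0)

1. A_x = 8/3  [line -5·x + 5·y + 155/3 = 0 ∩ |AC|² = 260/9]
2. A_y = -23/3  [line -5·x + 5·y + 155/3 = 0 ∩ |AC|² = 260/9]
   → A = (8/3, -23/3)
3. E_x = 3  [E is the reflection of D across C]
4. E_y = 0  [E is the reflection of D across C]
   → E = (3, 0)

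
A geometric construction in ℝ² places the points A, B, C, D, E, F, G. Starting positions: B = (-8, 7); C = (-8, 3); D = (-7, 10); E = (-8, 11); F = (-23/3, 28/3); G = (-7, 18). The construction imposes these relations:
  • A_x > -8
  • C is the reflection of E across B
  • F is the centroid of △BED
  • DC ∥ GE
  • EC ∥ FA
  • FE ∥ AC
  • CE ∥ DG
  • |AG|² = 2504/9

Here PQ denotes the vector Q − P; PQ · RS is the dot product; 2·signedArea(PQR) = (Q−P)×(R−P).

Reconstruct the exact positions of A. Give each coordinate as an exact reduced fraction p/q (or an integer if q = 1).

1. A_x = -23/3  [FE ∥ AC ∩ EC ∥ FA]
2. A_y = 4/3  [FE ∥ AC ∩ EC ∥ FA]
   → A = (-23/3, 4/3)

A = (-23/3, 4/3)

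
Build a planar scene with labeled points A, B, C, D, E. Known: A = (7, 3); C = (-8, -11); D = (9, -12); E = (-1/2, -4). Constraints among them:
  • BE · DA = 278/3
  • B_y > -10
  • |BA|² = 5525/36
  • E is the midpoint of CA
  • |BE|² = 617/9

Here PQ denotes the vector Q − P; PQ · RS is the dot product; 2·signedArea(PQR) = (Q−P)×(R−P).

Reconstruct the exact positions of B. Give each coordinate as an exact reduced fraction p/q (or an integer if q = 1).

1. B_x = 35/6  [line 2·x + -15·y + -455/3 = 0 ∩ |BE|² = 617/9]
2. B_y = -28/3  [line 2·x + -15·y + -455/3 = 0 ∩ |BE|² = 617/9]
   → B = (35/6, -28/3)

B = (35/6, -28/3)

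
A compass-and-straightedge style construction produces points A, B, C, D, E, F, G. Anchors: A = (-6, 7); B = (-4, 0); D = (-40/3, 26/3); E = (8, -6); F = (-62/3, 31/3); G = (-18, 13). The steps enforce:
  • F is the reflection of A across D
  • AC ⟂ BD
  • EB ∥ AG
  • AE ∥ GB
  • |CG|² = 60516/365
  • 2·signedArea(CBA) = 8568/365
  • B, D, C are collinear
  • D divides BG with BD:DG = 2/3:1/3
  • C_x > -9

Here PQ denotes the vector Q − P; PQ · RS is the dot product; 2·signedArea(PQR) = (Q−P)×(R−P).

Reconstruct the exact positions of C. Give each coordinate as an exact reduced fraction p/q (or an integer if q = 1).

1. C_x = -3126/365  [B, D, C are collinear ∩ AC ⟂ BD]
2. C_y = 1547/365  [B, D, C are collinear ∩ AC ⟂ BD]
   → C = (-3126/365, 1547/365)

C = (-3126/365, 1547/365)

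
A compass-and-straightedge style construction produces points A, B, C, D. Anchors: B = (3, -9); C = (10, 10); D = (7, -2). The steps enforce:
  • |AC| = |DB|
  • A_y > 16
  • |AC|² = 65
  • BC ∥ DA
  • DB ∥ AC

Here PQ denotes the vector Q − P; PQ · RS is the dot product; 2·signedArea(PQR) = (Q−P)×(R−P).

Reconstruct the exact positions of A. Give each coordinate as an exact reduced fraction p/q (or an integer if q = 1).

A = (14, 17)

1. A_x = 14  [DB ∥ AC ∩ BC ∥ DA]
2. A_y = 17  [DB ∥ AC ∩ BC ∥ DA]
   → A = (14, 17)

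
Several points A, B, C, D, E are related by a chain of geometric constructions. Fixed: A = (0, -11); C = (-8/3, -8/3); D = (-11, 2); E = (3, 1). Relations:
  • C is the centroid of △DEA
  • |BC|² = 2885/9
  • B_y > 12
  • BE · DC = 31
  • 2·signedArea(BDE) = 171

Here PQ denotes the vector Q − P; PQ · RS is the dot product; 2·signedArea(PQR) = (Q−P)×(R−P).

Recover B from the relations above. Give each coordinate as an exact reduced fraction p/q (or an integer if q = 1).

1. B_x = 6  [2·signedArea(BDE) = 171 ∩ BE · DC = 31]
2. B_y = 13  [2·signedArea(BDE) = 171 ∩ BE · DC = 31]
   → B = (6, 13)

B = (6, 13)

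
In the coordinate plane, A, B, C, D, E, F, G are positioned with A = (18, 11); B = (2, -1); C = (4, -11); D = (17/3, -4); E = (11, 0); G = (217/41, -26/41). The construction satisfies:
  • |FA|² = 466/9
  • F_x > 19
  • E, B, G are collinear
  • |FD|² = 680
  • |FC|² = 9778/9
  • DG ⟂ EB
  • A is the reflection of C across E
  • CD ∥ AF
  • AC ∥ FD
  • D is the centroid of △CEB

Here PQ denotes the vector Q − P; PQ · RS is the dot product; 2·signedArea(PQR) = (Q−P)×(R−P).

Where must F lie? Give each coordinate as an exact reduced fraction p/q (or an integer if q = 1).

1. F_x = 59/3  [AC ∥ FD ∩ CD ∥ AF]
2. F_y = 18  [AC ∥ FD ∩ CD ∥ AF]
   → F = (59/3, 18)

F = (59/3, 18)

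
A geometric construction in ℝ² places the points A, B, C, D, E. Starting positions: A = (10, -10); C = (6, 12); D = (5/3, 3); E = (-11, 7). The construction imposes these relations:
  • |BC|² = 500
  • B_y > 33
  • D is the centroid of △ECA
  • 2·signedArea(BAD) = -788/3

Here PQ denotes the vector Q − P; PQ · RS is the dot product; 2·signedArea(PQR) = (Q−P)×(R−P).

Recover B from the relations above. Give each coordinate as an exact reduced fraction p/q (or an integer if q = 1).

B = (2, 34)

1. B_x = 2  [line -13·x + -25/3·y + 928/3 = 0 ∩ |BC|² = 500]
2. B_y = 34  [line -13·x + -25/3·y + 928/3 = 0 ∩ |BC|² = 500]
   → B = (2, 34)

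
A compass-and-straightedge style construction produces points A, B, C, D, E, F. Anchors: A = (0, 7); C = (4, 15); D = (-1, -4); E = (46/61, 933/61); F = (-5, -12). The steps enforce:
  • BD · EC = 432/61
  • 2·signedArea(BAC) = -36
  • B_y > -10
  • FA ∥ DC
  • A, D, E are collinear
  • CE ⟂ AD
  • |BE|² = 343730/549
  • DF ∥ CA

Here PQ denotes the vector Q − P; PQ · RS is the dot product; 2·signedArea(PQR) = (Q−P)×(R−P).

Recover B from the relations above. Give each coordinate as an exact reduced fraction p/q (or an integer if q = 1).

B = (-11/3, -28/3)

1. B_x = -11/3  [BD · EC = 432/61 ∩ 2·signedArea(BAC) = -36]
2. B_y = -28/3  [BD · EC = 432/61 ∩ 2·signedArea(BAC) = -36]
   → B = (-11/3, -28/3)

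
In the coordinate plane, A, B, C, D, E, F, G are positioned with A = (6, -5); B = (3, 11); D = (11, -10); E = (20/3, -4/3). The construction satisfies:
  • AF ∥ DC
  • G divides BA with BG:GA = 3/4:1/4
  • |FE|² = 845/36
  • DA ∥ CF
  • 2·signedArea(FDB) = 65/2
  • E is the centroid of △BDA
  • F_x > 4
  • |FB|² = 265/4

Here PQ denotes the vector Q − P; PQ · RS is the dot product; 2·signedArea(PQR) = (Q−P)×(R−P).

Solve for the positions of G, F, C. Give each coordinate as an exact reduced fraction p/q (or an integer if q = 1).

C = (19/2, -2)
F = (9/2, 3)
G = (21/4, -1)

1. G_x = 21/4  [G divides BA with BG:GA = 3/4:1/4]
2. G_y = -1  [G divides BA with BG:GA = 3/4:1/4]
   → G = (21/4, -1)
3. F_x = 9/2  [line -21·x + -8·y + 237/2 = 0 ∩ |FB|² = 265/4]
4. F_y = 3  [line -21·x + -8·y + 237/2 = 0 ∩ |FB|² = 265/4]
   → F = (9/2, 3)
5. C_x = 19/2  [DA ∥ CF ∩ AF ∥ DC]
6. C_y = -2  [DA ∥ CF ∩ AF ∥ DC]
   → C = (19/2, -2)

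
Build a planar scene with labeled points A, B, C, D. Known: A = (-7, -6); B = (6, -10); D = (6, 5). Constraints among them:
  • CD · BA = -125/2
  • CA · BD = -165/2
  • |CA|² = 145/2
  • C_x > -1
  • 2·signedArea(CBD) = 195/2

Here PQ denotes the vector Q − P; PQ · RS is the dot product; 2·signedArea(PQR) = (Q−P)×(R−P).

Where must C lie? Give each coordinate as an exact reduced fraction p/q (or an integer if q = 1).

C = (-1/2, -1/2)

1. C_x = -1/2  [CA · BD = -165/2 ∩ CD · BA = -125/2]
2. C_y = -1/2  [CA · BD = -165/2 ∩ CD · BA = -125/2]
   → C = (-1/2, -1/2)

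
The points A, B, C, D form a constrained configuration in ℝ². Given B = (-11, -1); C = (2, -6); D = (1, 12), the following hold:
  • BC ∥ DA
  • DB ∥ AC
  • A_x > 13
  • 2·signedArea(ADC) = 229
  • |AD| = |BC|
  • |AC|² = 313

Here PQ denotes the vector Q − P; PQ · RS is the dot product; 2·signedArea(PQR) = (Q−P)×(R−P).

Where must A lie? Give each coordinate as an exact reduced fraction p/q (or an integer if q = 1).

A = (14, 7)

1. A_x = 14  [DB ∥ AC ∩ BC ∥ DA]
2. A_y = 7  [DB ∥ AC ∩ BC ∥ DA]
   → A = (14, 7)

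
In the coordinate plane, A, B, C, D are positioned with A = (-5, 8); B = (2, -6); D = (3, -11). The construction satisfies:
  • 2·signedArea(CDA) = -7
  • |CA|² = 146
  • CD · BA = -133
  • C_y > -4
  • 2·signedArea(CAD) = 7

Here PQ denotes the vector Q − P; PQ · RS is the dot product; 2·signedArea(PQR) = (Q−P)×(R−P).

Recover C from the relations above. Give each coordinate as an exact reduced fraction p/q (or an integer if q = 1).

C = (0, -3)

1. C_x = 0  [2·signedArea(CAD) = 7 ∩ CD · BA = -133]
2. C_y = -3  [2·signedArea(CAD) = 7 ∩ CD · BA = -133]
   → C = (0, -3)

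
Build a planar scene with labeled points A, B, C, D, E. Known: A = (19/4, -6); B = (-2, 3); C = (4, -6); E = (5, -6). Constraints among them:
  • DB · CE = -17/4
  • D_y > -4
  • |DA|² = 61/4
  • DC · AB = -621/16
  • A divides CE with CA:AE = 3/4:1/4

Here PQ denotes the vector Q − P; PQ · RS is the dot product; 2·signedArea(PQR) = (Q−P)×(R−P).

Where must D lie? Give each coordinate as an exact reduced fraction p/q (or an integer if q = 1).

D = (9/4, -3)

1. D_x = 9/4  [DB · CE = -17/4 ∩ DC · AB = -621/16]
2. D_y = -3  [DB · CE = -17/4 ∩ DC · AB = -621/16]
   → D = (9/4, -3)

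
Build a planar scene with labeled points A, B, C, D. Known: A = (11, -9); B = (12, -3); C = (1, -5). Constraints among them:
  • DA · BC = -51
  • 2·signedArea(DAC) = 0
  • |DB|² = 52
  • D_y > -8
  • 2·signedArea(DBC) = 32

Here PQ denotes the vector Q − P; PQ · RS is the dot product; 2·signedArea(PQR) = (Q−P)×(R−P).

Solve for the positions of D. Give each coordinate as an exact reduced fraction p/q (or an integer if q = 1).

1. D_x = 6  [2·signedArea(DAC) = 0 ∩ DA · BC = -51]
2. D_y = -7  [2·signedArea(DAC) = 0 ∩ DA · BC = -51]
   → D = (6, -7)

D = (6, -7)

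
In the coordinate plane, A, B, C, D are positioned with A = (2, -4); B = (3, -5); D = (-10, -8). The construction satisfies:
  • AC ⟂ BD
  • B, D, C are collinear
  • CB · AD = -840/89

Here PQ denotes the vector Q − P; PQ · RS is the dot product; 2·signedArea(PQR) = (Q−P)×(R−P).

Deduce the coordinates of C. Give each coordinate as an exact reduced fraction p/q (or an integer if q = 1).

C = (202/89, -460/89)

1. C_x = 202/89  [B, D, C are collinear ∩ AC ⟂ BD]
2. C_y = -460/89  [B, D, C are collinear ∩ AC ⟂ BD]
   → C = (202/89, -460/89)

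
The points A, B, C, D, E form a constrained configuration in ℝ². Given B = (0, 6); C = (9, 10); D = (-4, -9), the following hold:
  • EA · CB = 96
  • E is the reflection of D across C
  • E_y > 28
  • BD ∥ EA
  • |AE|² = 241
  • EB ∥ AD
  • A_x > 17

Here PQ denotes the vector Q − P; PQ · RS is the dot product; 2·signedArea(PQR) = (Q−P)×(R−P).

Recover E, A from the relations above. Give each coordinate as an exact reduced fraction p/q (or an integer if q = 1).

A = (18, 14)
E = (22, 29)

1. E_x = 22  [E is the reflection of D across C]
2. E_y = 29  [E is the reflection of D across C]
   → E = (22, 29)
3. A_x = 18  [EB ∥ AD ∩ BD ∥ EA]
4. A_y = 14  [EB ∥ AD ∩ BD ∥ EA]
   → A = (18, 14)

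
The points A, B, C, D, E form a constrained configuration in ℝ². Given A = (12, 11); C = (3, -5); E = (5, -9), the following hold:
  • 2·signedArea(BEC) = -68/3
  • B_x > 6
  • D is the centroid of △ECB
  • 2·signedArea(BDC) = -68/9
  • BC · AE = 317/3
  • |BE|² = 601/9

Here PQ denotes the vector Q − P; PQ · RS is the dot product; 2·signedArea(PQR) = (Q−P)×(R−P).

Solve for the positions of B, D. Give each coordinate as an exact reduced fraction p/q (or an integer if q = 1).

1. B_x = 20/3  [2·signedArea(BEC) = -68/3 ∩ BC · AE = 317/3]
2. B_y = -1  [2·signedArea(BEC) = -68/3 ∩ BC · AE = 317/3]
   → B = (20/3, -1)
3. D_x = 44/9  [D is the centroid of △ECB]
4. D_y = -5  [D is the centroid of △ECB]
   → D = (44/9, -5)

B = (20/3, -1)
D = (44/9, -5)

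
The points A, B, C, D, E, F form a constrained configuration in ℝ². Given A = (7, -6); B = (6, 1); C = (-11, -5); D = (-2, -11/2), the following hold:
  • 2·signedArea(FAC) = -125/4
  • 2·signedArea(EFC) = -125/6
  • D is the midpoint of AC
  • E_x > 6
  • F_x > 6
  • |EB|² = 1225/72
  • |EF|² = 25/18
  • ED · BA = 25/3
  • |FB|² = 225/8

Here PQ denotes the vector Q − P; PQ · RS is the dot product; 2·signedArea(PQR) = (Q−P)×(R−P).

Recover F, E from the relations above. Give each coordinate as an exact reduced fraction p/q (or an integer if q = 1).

1. F_x = 27/4  [line -1·x + -18·y + -279/4 = 0 ∩ |FB|² = 225/8]
2. F_y = -17/4  [line -1·x + -18·y + -279/4 = 0 ∩ |FB|² = 225/8]
   → F = (27/4, -17/4)
3. E_x = 79/12  [2·signedArea(EFC) = -125/6 ∩ ED · BA = 25/3]
4. E_y = -37/12  [2·signedArea(EFC) = -125/6 ∩ ED · BA = 25/3]
   → E = (79/12, -37/12)

E = (79/12, -37/12)
F = (27/4, -17/4)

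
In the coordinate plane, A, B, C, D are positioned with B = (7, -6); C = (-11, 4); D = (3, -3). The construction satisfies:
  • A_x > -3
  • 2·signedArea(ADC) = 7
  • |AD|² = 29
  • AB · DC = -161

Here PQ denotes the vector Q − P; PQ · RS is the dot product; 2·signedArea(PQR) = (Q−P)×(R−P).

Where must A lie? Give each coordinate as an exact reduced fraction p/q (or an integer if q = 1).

1. A_x = -2  [AB · DC = -161 ∩ 2·signedArea(ADC) = 7]
2. A_y = -1  [AB · DC = -161 ∩ 2·signedArea(ADC) = 7]
   → A = (-2, -1)

A = (-2, -1)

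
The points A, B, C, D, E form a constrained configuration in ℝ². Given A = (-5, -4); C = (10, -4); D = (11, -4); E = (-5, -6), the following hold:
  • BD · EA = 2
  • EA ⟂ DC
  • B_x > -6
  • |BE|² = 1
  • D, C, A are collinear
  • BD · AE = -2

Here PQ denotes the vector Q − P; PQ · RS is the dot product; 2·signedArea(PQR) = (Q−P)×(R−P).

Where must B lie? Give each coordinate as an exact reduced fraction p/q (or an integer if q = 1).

B = (-5, -5)

1. B_y = -5  [BD · EA = 2]
2. B_x = -5  [|BE|² = 1]
   → B = (-5, -5)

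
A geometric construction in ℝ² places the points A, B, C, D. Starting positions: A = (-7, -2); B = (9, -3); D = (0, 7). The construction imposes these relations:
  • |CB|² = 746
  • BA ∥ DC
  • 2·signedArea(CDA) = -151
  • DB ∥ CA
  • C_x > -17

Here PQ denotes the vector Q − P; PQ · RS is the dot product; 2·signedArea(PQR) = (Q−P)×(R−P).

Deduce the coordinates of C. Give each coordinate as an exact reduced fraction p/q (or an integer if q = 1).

1. C_x = -16  [DB ∥ CA ∩ BA ∥ DC]
2. C_y = 8  [DB ∥ CA ∩ BA ∥ DC]
   → C = (-16, 8)

C = (-16, 8)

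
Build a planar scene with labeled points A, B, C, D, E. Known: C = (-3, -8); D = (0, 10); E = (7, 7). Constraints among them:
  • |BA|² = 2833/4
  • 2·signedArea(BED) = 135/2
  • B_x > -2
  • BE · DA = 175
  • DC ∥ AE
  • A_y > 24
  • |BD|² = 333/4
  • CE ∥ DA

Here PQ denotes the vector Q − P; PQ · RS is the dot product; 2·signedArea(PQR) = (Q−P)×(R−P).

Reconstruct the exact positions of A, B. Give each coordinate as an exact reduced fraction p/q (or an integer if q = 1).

1. A_x = 10  [DC ∥ AE ∩ CE ∥ DA]
2. A_y = 25  [DC ∥ AE ∩ CE ∥ DA]
   → A = (10, 25)
3. B_x = -3/2  [2·signedArea(BED) = 135/2 ∩ BE · DA = 175]
4. B_y = 1  [2·signedArea(BED) = 135/2 ∩ BE · DA = 175]
   → B = (-3/2, 1)

A = (10, 25)
B = (-3/2, 1)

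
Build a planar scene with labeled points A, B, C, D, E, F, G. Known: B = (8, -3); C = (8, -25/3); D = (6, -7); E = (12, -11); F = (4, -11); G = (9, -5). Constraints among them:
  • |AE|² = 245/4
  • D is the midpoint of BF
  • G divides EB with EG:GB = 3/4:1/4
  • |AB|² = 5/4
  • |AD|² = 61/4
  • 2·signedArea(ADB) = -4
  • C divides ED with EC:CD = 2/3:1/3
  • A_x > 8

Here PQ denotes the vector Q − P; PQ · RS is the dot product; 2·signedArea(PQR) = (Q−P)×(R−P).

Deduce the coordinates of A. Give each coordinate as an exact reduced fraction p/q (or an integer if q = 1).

1. A_x = 17/2  [line -4·x + 2·y + 42 = 0 ∩ |AD|² = 61/4]
2. A_y = -4  [line -4·x + 2·y + 42 = 0 ∩ |AD|² = 61/4]
   → A = (17/2, -4)

A = (17/2, -4)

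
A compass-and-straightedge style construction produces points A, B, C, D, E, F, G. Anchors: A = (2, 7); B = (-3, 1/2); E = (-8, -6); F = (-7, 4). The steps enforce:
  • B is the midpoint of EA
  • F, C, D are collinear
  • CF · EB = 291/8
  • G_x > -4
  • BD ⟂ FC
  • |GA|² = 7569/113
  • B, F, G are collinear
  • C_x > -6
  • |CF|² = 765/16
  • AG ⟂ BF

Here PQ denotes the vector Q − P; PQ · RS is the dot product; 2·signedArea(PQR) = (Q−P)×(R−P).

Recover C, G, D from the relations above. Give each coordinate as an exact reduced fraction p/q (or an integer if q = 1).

1. C_x = -11/2  [line -5·x + -13/2·y + -363/8 = 0 ∩ |CF|² = 765/16]
2. C_y = -11/4  [line -5·x + -13/2·y + -363/8 = 0 ∩ |CF|² = 765/16]
   → C = (-11/2, -11/4)
3. G_x = -383/113  [B, F, G are collinear ∩ AG ⟂ BF]
4. G_y = 95/113  [B, F, G are collinear ∩ AG ⟂ BF]
   → G = (-383/113, 95/113)
5. D_x = -516/85  [F, C, D are collinear ∩ BD ⟂ FC]
6. D_y = -31/170  [F, C, D are collinear ∩ BD ⟂ FC]
   → D = (-516/85, -31/170)

C = (-11/2, -11/4)
D = (-516/85, -31/170)
G = (-383/113, 95/113)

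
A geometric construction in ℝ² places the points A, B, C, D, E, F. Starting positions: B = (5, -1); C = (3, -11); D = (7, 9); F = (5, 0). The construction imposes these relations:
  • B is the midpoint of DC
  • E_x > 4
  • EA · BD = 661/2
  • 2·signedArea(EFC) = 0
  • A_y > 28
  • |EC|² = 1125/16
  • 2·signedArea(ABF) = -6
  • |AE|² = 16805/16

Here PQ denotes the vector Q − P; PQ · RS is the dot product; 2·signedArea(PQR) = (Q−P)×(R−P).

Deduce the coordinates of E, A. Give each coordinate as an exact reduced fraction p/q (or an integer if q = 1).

A = (11, 29)
E = (9/2, -11/4)

1. E_x = 9/2  [line 11·x + -2·y + -55 = 0 ∩ |EC|² = 1125/16]
2. E_y = -11/4  [line 11·x + -2·y + -55 = 0 ∩ |EC|² = 1125/16]
   → E = (9/2, -11/4)
3. A_x = 11  [2·signedArea(ABF) = -6 ∩ EA · BD = 661/2]
4. A_y = 29  [2·signedArea(ABF) = -6 ∩ EA · BD = 661/2]
   → A = (11, 29)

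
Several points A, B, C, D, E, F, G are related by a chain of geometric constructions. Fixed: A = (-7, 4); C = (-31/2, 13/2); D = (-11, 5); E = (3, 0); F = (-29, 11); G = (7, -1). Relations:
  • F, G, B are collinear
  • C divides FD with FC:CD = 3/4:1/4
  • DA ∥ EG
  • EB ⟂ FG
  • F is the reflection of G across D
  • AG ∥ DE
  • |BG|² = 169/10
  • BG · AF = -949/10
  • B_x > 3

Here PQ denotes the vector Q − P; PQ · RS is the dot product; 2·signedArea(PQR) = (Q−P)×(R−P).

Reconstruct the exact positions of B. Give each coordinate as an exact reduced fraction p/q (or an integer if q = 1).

B = (31/10, 3/10)

1. B_x = 31/10  [F, G, B are collinear ∩ EB ⟂ FG]
2. B_y = 3/10  [F, G, B are collinear ∩ EB ⟂ FG]
   → B = (31/10, 3/10)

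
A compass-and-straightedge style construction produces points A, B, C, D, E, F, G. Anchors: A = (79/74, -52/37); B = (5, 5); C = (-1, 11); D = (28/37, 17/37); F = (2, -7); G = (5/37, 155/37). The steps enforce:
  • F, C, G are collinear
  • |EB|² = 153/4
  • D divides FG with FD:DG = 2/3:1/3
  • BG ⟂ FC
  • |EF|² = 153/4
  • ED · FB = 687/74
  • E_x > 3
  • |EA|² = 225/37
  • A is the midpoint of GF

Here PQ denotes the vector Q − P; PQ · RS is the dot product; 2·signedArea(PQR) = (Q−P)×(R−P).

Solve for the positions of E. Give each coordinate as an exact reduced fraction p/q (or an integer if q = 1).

1. E_x = 7/2  [line -3·x + -12·y + -3/2 = 0 ∩ |EB|² = 153/4]
2. E_y = -1  [line -3·x + -12·y + -3/2 = 0 ∩ |EB|² = 153/4]
   → E = (7/2, -1)

E = (7/2, -1)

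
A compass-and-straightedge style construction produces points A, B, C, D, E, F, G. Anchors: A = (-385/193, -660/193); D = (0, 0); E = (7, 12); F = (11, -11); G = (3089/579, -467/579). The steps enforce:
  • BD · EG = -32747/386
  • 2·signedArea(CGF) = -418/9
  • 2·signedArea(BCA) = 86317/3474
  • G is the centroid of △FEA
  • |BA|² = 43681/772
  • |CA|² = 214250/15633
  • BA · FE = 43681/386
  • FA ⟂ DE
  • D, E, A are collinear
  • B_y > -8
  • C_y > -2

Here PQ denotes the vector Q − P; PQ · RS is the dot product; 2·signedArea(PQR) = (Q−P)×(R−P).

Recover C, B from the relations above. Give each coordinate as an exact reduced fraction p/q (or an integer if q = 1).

B = (869/193, -2783/386)
C = (1934/1737, -2447/1737)

1. B_x = 869/193  [BA · FE = 43681/386 ∩ BD · EG = -32747/386]
2. B_y = -2783/386  [BA · FE = 43681/386 ∩ BD · EG = -32747/386]
   → B = (869/193, -2783/386)
3. C_x = 1934/1737  [2·signedArea(CGF) = -418/9 ∩ 2·signedArea(BCA) = 86317/3474]
4. C_y = -2447/1737  [2·signedArea(CGF) = -418/9 ∩ 2·signedArea(BCA) = 86317/3474]
   → C = (1934/1737, -2447/1737)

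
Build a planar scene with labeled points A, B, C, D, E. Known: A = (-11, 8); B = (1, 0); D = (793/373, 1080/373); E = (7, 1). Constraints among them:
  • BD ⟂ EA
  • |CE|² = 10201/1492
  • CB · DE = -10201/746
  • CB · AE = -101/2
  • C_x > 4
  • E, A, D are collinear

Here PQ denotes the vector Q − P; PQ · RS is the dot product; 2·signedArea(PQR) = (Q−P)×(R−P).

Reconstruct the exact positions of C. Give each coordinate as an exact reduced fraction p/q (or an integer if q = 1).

C = (1702/373, 1453/746)

1. C_x = 1702/373  [line -18·x + 7·y + 137/2 = 0 ∩ |CE|² = 10201/1492]
2. C_y = 1453/746  [line -18·x + 7·y + 137/2 = 0 ∩ |CE|² = 10201/1492]
   → C = (1702/373, 1453/746)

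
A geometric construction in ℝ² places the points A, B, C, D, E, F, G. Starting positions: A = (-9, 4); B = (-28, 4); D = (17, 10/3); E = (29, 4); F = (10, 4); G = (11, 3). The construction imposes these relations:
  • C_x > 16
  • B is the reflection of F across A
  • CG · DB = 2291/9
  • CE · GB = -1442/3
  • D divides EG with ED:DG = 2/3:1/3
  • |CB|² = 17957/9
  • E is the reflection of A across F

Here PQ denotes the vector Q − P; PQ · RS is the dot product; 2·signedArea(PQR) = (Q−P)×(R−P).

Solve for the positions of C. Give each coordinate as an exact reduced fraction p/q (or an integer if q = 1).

1. C_x = 50/3  [CG · DB = 2291/9 ∩ CE · GB = -1442/3]
2. C_y = 11/3  [CG · DB = 2291/9 ∩ CE · GB = -1442/3]
   → C = (50/3, 11/3)

C = (50/3, 11/3)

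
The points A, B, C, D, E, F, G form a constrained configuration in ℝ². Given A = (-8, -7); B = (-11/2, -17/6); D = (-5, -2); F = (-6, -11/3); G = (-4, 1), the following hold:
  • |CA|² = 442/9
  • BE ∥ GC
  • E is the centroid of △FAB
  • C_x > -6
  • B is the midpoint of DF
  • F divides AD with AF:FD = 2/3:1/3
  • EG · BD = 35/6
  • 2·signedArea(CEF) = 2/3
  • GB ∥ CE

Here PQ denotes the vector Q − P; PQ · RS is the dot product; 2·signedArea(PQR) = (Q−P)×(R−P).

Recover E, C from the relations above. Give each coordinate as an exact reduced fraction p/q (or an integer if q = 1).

C = (-5, -2/3)
E = (-13/2, -9/2)

1. E_x = -13/2  [E is the centroid of △FAB]
2. E_y = -9/2  [E is the centroid of △FAB]
   → E = (-13/2, -9/2)
3. C_x = -5  [GB ∥ CE ∩ BE ∥ GC]
4. C_y = -2/3  [GB ∥ CE ∩ BE ∥ GC]
   → C = (-5, -2/3)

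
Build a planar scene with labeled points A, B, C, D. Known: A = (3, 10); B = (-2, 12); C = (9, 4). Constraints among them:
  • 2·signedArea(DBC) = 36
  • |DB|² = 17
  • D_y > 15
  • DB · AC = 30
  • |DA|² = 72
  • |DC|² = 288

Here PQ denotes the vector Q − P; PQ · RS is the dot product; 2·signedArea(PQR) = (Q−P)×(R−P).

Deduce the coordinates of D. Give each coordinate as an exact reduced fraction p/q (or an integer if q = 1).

D = (-3, 16)

1. D_x = -3  [2·signedArea(DBC) = 36 ∩ DB · AC = 30]
2. D_y = 16  [2·signedArea(DBC) = 36 ∩ DB · AC = 30]
   → D = (-3, 16)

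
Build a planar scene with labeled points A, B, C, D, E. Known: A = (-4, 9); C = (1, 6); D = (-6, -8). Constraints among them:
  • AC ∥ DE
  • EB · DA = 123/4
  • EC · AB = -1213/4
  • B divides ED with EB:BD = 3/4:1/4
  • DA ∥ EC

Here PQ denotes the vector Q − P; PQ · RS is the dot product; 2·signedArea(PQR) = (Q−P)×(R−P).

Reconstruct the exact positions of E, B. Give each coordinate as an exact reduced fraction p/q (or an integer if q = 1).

B = (-19/4, -35/4)
E = (-1, -11)

1. E_x = -1  [DA ∥ EC ∩ AC ∥ DE]
2. E_y = -11  [DA ∥ EC ∩ AC ∥ DE]
   → E = (-1, -11)
3. B_x = -19/4  [B divides ED with EB:BD = 3/4:1/4]
4. B_y = -35/4  [B divides ED with EB:BD = 3/4:1/4]
   → B = (-19/4, -35/4)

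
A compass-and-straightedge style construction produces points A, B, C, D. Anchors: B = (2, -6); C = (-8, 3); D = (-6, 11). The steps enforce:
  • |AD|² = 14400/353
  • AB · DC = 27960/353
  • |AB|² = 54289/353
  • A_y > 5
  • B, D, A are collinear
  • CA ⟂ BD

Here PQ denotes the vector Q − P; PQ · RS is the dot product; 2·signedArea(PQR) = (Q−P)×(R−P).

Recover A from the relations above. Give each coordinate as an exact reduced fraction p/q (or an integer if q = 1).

A = (-1158/353, 1843/353)

1. A_x = -1158/353  [B, D, A are collinear ∩ CA ⟂ BD]
2. A_y = 1843/353  [B, D, A are collinear ∩ CA ⟂ BD]
   → A = (-1158/353, 1843/353)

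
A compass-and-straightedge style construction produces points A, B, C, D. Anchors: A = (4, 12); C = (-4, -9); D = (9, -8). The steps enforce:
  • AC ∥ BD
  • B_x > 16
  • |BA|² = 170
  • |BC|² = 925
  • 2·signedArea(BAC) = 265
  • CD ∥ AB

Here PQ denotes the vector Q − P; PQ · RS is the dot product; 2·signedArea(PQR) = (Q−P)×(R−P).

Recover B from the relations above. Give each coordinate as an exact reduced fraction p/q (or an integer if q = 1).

B = (17, 13)

1. B_x = 17  [AC ∥ BD ∩ CD ∥ AB]
2. B_y = 13  [AC ∥ BD ∩ CD ∥ AB]
   → B = (17, 13)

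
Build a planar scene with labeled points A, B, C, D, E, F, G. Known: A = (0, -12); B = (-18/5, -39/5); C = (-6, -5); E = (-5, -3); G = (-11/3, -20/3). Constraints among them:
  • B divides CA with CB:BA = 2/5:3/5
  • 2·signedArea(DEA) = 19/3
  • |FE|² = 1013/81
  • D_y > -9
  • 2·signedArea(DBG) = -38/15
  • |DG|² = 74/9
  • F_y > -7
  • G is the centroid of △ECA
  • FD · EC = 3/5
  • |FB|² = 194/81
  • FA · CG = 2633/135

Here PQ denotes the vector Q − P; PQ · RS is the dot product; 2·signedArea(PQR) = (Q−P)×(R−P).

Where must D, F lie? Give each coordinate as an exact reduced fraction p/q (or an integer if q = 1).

D = (-4/3, -25/3)
F = (-199/45, -292/45)

1. D_x = -4/3  [2·signedArea(DEA) = 19/3 ∩ 2·signedArea(DBG) = -38/15]
2. D_y = -25/3  [2·signedArea(DEA) = 19/3 ∩ 2·signedArea(DBG) = -38/15]
   → D = (-4/3, -25/3)
3. F_x = -199/45  [FA · CG = 2633/135 ∩ FD · EC = 3/5]
4. F_y = -292/45  [FA · CG = 2633/135 ∩ FD · EC = 3/5]
   → F = (-199/45, -292/45)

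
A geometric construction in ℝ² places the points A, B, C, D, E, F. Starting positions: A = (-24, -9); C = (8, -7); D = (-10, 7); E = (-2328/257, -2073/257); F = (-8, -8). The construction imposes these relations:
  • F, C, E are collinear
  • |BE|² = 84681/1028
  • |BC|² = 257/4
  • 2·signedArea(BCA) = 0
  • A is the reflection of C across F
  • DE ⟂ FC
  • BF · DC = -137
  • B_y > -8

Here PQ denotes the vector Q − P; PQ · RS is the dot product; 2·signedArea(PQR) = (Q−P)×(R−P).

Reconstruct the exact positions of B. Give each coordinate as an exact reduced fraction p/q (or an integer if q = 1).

B = (0, -15/2)

1. B_x = 0  [2·signedArea(BCA) = 0 ∩ BF · DC = -137]
2. B_y = -15/2  [2·signedArea(BCA) = 0 ∩ BF · DC = -137]
   → B = (0, -15/2)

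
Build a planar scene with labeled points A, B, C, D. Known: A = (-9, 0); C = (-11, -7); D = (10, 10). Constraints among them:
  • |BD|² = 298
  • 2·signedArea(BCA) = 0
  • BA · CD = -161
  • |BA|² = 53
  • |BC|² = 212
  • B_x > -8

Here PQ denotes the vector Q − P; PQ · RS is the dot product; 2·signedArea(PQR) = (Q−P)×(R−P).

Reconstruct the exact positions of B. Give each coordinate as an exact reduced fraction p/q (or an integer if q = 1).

B = (-7, 7)

1. B_x = -7  [2·signedArea(BCA) = 0 ∩ BA · CD = -161]
2. B_y = 7  [2·signedArea(BCA) = 0 ∩ BA · CD = -161]
   → B = (-7, 7)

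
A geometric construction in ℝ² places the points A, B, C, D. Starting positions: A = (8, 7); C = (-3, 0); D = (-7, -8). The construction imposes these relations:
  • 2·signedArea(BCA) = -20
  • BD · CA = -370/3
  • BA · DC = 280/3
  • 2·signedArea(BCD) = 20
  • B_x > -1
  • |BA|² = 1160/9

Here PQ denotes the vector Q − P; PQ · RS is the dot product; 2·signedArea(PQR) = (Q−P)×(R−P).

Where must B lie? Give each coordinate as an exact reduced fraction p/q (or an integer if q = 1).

B = (-2/3, -1/3)

1. B_x = -2/3  [BA · DC = 280/3 ∩ 2·signedArea(BCA) = -20]
2. B_y = -1/3  [BA · DC = 280/3 ∩ 2·signedArea(BCA) = -20]
   → B = (-2/3, -1/3)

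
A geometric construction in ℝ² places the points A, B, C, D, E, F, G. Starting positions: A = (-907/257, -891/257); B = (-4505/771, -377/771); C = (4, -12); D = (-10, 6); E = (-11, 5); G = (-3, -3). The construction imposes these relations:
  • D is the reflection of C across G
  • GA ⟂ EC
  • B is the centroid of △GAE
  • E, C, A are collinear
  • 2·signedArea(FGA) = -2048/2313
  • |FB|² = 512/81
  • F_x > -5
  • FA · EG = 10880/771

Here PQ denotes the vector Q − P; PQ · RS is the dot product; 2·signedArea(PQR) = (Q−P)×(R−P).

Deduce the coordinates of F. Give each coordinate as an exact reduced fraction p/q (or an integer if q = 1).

F = (-9947/2313, -5723/2313)

1. F_x = -9947/2313  [FA · EG = 10880/771 ∩ 2·signedArea(FGA) = -2048/2313]
2. F_y = -5723/2313  [FA · EG = 10880/771 ∩ 2·signedArea(FGA) = -2048/2313]
   → F = (-9947/2313, -5723/2313)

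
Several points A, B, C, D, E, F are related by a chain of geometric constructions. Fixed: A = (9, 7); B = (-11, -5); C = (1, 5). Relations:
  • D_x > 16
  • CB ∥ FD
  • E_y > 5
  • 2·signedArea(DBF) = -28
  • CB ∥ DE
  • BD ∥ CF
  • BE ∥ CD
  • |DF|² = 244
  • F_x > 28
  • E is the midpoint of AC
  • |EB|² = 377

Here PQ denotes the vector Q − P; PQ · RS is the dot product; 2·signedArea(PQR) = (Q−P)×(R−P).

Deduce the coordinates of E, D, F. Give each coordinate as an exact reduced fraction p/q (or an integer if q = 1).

1. E_x = 5  [E is the midpoint of AC]
2. E_y = 6  [E is the midpoint of AC]
   → E = (5, 6)
3. D_x = 17  [CB ∥ DE ∩ BE ∥ CD]
4. D_y = 16  [CB ∥ DE ∩ BE ∥ CD]
   → D = (17, 16)
5. F_x = 29  [CB ∥ FD ∩ BD ∥ CF]
6. F_y = 26  [CB ∥ FD ∩ BD ∥ CF]
   → F = (29, 26)

D = (17, 16)
E = (5, 6)
F = (29, 26)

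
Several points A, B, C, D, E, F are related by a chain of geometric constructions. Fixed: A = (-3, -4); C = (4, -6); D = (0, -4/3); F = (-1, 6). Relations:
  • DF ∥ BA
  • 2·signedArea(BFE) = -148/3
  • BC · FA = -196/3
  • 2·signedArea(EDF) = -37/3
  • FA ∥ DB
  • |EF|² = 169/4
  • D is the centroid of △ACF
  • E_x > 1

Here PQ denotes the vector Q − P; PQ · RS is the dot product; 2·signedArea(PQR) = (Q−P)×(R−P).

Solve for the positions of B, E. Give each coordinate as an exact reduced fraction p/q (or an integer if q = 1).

1. B_x = -2  [DF ∥ BA ∩ FA ∥ DB]
2. B_y = -34/3  [DF ∥ BA ∩ FA ∥ DB]
   → B = (-2, -34/3)
3. E_x = 3/2  [2·signedArea(EDF) = -37/3 ∩ 2·signedArea(BFE) = -148/3]
4. E_y = 0  [2·signedArea(EDF) = -37/3 ∩ 2·signedArea(BFE) = -148/3]
   → E = (3/2, 0)

B = (-2, -34/3)
E = (3/2, 0)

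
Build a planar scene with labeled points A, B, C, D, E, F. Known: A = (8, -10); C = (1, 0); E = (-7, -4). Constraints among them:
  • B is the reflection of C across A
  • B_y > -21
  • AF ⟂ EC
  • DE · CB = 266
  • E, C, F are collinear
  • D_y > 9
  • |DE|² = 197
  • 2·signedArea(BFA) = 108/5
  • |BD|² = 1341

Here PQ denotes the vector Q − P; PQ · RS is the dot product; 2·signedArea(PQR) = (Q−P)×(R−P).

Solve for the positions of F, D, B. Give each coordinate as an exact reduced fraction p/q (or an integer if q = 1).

1. F_x = 13/5  [E, C, F are collinear ∩ AF ⟂ EC]
2. F_y = 4/5  [E, C, F are collinear ∩ AF ⟂ EC]
   → F = (13/5, 4/5)
3. B_x = 15  [B is the reflection of C across A]
4. B_y = -20  [B is the reflection of C across A]
   → B = (15, -20)
5. D_x = -6  [line -14·x + 20·y + -284 = 0 ∩ |DE|² = 197]
6. D_y = 10  [line -14·x + 20·y + -284 = 0 ∩ |DE|² = 197]
   → D = (-6, 10)

B = (15, -20)
D = (-6, 10)
F = (13/5, 4/5)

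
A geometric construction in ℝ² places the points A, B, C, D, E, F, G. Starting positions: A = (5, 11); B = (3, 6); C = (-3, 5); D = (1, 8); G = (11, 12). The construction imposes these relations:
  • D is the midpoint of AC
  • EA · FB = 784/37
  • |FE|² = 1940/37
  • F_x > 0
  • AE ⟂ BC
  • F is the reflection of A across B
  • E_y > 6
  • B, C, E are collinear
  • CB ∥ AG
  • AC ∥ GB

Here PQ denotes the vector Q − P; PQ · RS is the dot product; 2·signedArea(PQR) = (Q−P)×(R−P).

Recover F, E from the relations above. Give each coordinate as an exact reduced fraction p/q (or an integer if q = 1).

E = (213/37, 239/37)
F = (1, 1)

1. F_x = 1  [F is the reflection of A across B]
2. F_y = 1  [F is the reflection of A across B]
   → F = (1, 1)
3. E_x = 213/37  [B, C, E are collinear ∩ AE ⟂ BC]
4. E_y = 239/37  [B, C, E are collinear ∩ AE ⟂ BC]
   → E = (213/37, 239/37)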